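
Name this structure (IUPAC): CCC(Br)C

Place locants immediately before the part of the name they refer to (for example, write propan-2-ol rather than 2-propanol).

The longest continuous carbon chain has 4 atoms, so the parent hydride is butane.
Number the chain so that the substituent locant set {2} is lower than {3} at the first point of difference.
With this numbering: a bromo group at C-2.
Putting it together: 2-bromobutane.

2-bromobutane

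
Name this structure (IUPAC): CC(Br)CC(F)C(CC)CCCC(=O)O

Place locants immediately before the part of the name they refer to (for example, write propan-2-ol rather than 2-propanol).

8-bromo-5-ethyl-6-fluorononanoic acid

The longest chain bearing the –COOH group is 9 carbons long (nonane).
The highest-priority functional group is a carboxylic acid (terminal –COOH), so the name ends in -oic acid.
The numbering direction is chosen so that the carboxylic acid carbon is C-1 by definition.
That gives a bromo group at C-8; an ethyl group at C-5; a fluoro group at C-6.
The substituents are ordered alphabetically, ignoring any di-/tri- multipliers.
Assembling the pieces gives 8-bromo-5-ethyl-6-fluorononanoic acid.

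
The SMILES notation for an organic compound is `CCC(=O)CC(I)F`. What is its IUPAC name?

1-fluoro-1-iodopentan-3-one

The longest carbon chain that includes the carbonyl has 5 carbons, so the parent hydride is pentane.
The principal characteristic group is a ketone (C=O on an internal carbon), named with the suffix -one.
The numbering direction is chosen so that the substituent locant set {1,1} is lower than {5,5} at the first point of difference.
That gives the carbonyl at C-3; a fluoro group at C-1; an iodo group at C-1.
Substituent prefixes are cited in alphabetical order (multiplying prefixes like di-/tri- are ignored for ordering).
The name is 1-fluoro-1-iodopentan-3-one.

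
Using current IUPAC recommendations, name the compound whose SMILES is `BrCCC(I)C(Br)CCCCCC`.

The longest carbon chain is 10 atoms: the parent is decane.
Choose the numbering such that the substituent locant set {1,3,4} is lower than {7,8,10} at the first point of difference.
This places bromo groups at C-1 and C-4; an iodo group at C-3.
Prefixes are listed alphabetically: bromo, iodo.
The name is 1,4-dibromo-3-iododecane.

1,4-dibromo-3-iododecane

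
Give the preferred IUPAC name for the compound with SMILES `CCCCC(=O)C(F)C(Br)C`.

2-bromo-3-fluorooctan-4-one

Counting along the main chain through the carbonyl gives 8 carbons: the parent is octane.
A ketone (C=O on an internal carbon) is the principal characteristic group, giving the suffix -one.
Number the chain so that numbering from this end puts the carbonyl group at C-4 rather than C-5.
With this numbering: the carbonyl at C-4; a bromo group at C-2; a fluoro group at C-3.
Prefixes are listed alphabetically: bromo, fluoro.
Assembling the pieces gives 2-bromo-3-fluorooctan-4-one.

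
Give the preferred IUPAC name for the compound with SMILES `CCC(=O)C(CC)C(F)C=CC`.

Counting along the main chain through the carbonyl and the multiple bond gives 8 carbons: the parent is octane.
The principal characteristic group is a ketone (C=O on an internal carbon), named with the suffix -one.
A C=C double bond in the chain gives the infix -ene-.
Choose the numbering such that numbering from this end puts the carbonyl group at C-3 rather than C-6.
That gives the carbonyl at C-3; the double bond between C-6 and C-7; an ethyl group at C-4; a fluoro group at C-5.
Prefixes are listed alphabetically: ethyl, fluoro.
Putting it together: 4-ethyl-5-fluorooct-6-en-3-one.

4-ethyl-5-fluorooct-6-en-3-one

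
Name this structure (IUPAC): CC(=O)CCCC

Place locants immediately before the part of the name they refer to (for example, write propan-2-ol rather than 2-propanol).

hexan-2-one

The longest carbon chain that includes the carbonyl has 6 carbons, so the parent hydride is hexane.
The highest-priority functional group is a ketone (C=O on an internal carbon), so the name ends in -one.
The numbering direction is chosen so that numbering from this end puts the carbonyl group at C-2 rather than C-5.
This places the carbonyl at C-2.
Putting it together: hexan-2-one.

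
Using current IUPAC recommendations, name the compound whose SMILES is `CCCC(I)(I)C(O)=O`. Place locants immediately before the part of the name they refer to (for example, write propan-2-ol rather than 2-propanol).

2,2-diiodopentanoic acid

Counting along the main chain through the –COOH group gives 5 carbons: the parent is pentane.
The principal characteristic group is a carboxylic acid (terminal –COOH), named with the suffix -oic acid.
Choose the numbering such that the carboxylic acid carbon is C-1 by definition.
That gives two iodo groups at C-2.
Putting it together: 2,2-diiodopentanoic acid.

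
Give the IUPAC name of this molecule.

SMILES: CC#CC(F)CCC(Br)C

7-bromo-4-fluorooct-2-yne

The longest chain bearing the multiple bond is 8 carbons long (octane).
There is one C≡C triple bond, indicated by the ending -yne.
The numbering direction is chosen so that numbering from this end puts the triple bond at C-2 rather than C-6.
This places the triple bond between C-2 and C-3; a bromo group at C-7; a fluoro group at C-4.
The substituents are ordered alphabetically, ignoring any di-/tri- multipliers.
The name is 7-bromo-4-fluorooct-2-yne.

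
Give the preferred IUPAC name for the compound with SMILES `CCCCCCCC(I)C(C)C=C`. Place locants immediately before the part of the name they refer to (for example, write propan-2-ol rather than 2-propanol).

4-iodo-3-methylundec-1-ene

The longest chain bearing the multiple bond is 11 carbons long (undecane).
There is one C=C double bond, indicated by the ending -ene.
The numbering direction is chosen so that numbering from this end puts the double bond at C-1 rather than C-10.
With this numbering: the double bond between C-1 and C-2; an iodo group at C-4; a methyl group at C-3.
Prefixes are listed alphabetically: iodo, methyl.
The name is 4-iodo-3-methylundec-1-ene.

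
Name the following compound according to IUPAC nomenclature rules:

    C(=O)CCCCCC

heptanal

The longest carbon chain that includes the –CHO group has 7 carbons, so the parent hydride is heptane.
The principal characteristic group is an aldehyde (terminal –CHO), named with the suffix -al.
Choose the numbering such that the aldehyde carbon is C-1 by definition.
Assembling the pieces gives heptanal.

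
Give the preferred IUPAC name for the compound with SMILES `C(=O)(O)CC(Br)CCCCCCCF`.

The longest carbon chain that includes the –COOH group has 10 carbons, so the parent hydride is decane.
A carboxylic acid (terminal –COOH) is the principal characteristic group, giving the suffix -oic acid.
Number the chain so that the carboxylic acid carbon is C-1 by definition.
That gives a bromo group at C-3; a fluoro group at C-10.
Substituent prefixes are cited in alphabetical order (multiplying prefixes like di-/tri- are ignored for ordering).
Putting it together: 3-bromo-10-fluorodecanoic acid.

3-bromo-10-fluorodecanoic acid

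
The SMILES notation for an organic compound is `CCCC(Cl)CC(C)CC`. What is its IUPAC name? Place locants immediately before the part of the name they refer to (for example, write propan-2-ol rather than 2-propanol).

The longest carbon chain is 8 atoms: the parent is octane.
Choose the numbering such that the substituent locant set {3,5} is lower than {4,6} at the first point of difference.
This places a chloro group at C-5; a methyl group at C-3.
Substituent prefixes are cited in alphabetical order (multiplying prefixes like di-/tri- are ignored for ordering).
The name is 5-chloro-3-methyloctane.

5-chloro-3-methyloctane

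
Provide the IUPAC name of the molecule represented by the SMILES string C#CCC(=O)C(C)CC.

The longest carbon chain that includes the carbonyl and the multiple bond has 7 carbons, so the parent hydride is heptane.
A ketone (C=O on an internal carbon) is the principal characteristic group, giving the suffix -one.
The chain contains a C≡C triple bond, so the unsaturation ending is -yne.
The numbering direction is chosen so that numbering from this end puts the triple bond at C-1 rather than C-6.
This places the carbonyl at C-4; the triple bond between C-1 and C-2; a methyl group at C-5.
The name is 5-methylhept-1-yn-4-one.

5-methylhept-1-yn-4-one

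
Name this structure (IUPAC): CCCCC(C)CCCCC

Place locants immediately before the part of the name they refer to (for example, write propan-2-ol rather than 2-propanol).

The longest continuous carbon chain has 10 atoms, so the parent hydride is decane.
Choose the numbering such that the substituent locant set {5} is lower than {6} at the first point of difference.
That gives a methyl group at C-5.
Assembling the pieces gives 5-methyldecane.

5-methyldecane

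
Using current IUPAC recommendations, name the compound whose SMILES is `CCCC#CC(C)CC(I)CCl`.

9-chloro-8-iodo-6-methylnon-4-yne

Counting along the main chain through the multiple bond gives 9 carbons: the parent is nonane.
A C≡C triple bond in the chain gives the infix -yne-.
The numbering direction is chosen so that numbering from this end puts the triple bond at C-4 rather than C-5.
With this numbering: the triple bond between C-4 and C-5; a chloro group at C-9; an iodo group at C-8; a methyl group at C-6.
The substituents are ordered alphabetically, ignoring any di-/tri- multipliers.
The name is 9-chloro-8-iodo-6-methylnon-4-yne.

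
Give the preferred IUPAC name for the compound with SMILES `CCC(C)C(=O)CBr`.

The longest chain bearing the carbonyl is 5 carbons long (pentane).
The highest-priority functional group is a ketone (C=O on an internal carbon), so the name ends in -one.
Number the chain so that numbering from this end puts the carbonyl group at C-2 rather than C-4.
That gives the carbonyl at C-2; a bromo group at C-1; a methyl group at C-3.
The substituents are ordered alphabetically, ignoring any di-/tri- multipliers.
Putting it together: 1-bromo-3-methylpentan-2-one.

1-bromo-3-methylpentan-2-one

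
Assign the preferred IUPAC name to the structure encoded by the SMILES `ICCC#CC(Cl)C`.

The longest carbon chain that includes the multiple bond has 6 carbons, so the parent hydride is hexane.
A C≡C triple bond in the chain gives the infix -yne-.
Choose the numbering such that the substituent locant set {1,5} is lower than {2,6} at the first point of difference.
This places the triple bond between C-3 and C-4; a chloro group at C-5; an iodo group at C-1.
The substituents are ordered alphabetically, ignoring any di-/tri- multipliers.
The name is 5-chloro-1-iodohex-3-yne.

5-chloro-1-iodohex-3-yne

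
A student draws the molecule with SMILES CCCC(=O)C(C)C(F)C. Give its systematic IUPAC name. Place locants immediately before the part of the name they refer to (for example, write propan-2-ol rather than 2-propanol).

2-fluoro-3-methylheptan-4-one

Counting along the main chain through the carbonyl gives 7 carbons: the parent is heptane.
A ketone (C=O on an internal carbon) is the principal characteristic group, giving the suffix -one.
Choose the numbering such that the substituent locant set {2,3} is lower than {5,6} at the first point of difference.
This places the carbonyl at C-4; a fluoro group at C-2; a methyl group at C-3.
Substituent prefixes are cited in alphabetical order (multiplying prefixes like di-/tri- are ignored for ordering).
Assembling the pieces gives 2-fluoro-3-methylheptan-4-one.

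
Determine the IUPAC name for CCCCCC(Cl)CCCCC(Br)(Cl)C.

The longest carbon chain is 12 atoms: the parent is dodecane.
Number the chain so that the substituent locant set {2,2,7} is lower than {6,11,11} at the first point of difference.
That gives a bromo group at C-2; chloro groups at C-2 and C-7.
Substituent prefixes are cited in alphabetical order (multiplying prefixes like di-/tri- are ignored for ordering).
Assembling the pieces gives 2-bromo-2,7-dichlorododecane.

2-bromo-2,7-dichlorododecane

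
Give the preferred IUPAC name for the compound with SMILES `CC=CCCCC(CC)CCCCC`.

Counting along the main chain through the multiple bond gives 12 carbons: the parent is dodecane.
A C=C double bond in the chain gives the infix -ene-.
Choose the numbering such that numbering from this end puts the double bond at C-2 rather than C-10.
This places the double bond between C-2 and C-3; an ethyl group at C-7.
Putting it together: 7-ethyldodec-2-ene.

7-ethyldodec-2-ene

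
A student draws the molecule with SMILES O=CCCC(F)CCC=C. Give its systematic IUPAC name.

The longest chain bearing the –CHO group and the multiple bond is 8 carbons long (octane).
An aldehyde (terminal –CHO) is the principal characteristic group, giving the suffix -al.
The chain contains a C=C double bond, so the unsaturation ending is -ene.
Choose the numbering such that the aldehyde carbon is C-1 by definition.
With this numbering: the double bond between C-7 and C-8; a fluoro group at C-4.
Putting it together: 4-fluorooct-7-enal.

4-fluorooct-7-enal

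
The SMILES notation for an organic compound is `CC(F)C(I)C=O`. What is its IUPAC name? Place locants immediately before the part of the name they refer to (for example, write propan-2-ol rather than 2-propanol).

3-fluoro-2-iodobutanal

The longest carbon chain that includes the –CHO group has 4 carbons, so the parent hydride is butane.
The principal characteristic group is an aldehyde (terminal –CHO), named with the suffix -al.
Number the chain so that the aldehyde carbon is C-1 by definition.
This places a fluoro group at C-3; an iodo group at C-2.
Prefixes are listed alphabetically: fluoro, iodo.
Assembling the pieces gives 3-fluoro-2-iodobutanal.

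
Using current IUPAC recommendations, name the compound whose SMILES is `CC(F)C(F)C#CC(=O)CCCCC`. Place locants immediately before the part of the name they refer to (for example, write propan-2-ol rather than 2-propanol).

The longest carbon chain that includes the carbonyl and the multiple bond has 11 carbons, so the parent hydride is undecane.
The principal characteristic group is a ketone (C=O on an internal carbon), named with the suffix -one.
The chain contains a C≡C triple bond, so the unsaturation ending is -yne.
The numbering direction is chosen so that numbering from this end puts the triple bond at C-4 rather than C-7.
With this numbering: the carbonyl at C-6; the triple bond between C-4 and C-5; fluoro groups at C-2 and C-3.
The name is 2,3-difluoroundec-4-yn-6-one.

2,3-difluoroundec-4-yn-6-one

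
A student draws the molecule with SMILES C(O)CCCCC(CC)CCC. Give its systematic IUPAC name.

6-ethylnonan-1-ol

Counting along the main chain through the –OH group gives 9 carbons: the parent is nonane.
An alcohol (–OH) is the principal characteristic group, giving the suffix -ol.
The numbering direction is chosen so that numbering from this end puts the hydroxyl group at C-1 rather than C-9.
That gives the hydroxyl at C-1; an ethyl group at C-6.
Putting it together: 6-ethylnonan-1-ol.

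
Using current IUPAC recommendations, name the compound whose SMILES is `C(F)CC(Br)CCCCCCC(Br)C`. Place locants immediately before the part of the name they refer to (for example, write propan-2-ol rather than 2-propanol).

The parent chain contains 11 carbons (undecane).
Number the chain so that the substituent locant set {1,3,10} is lower than {2,9,11} at the first point of difference.
With this numbering: bromo groups at C-3 and C-10; a fluoro group at C-1.
Prefixes are listed alphabetically: bromo, fluoro.
Assembling the pieces gives 3,10-dibromo-1-fluoroundecane.

3,10-dibromo-1-fluoroundecane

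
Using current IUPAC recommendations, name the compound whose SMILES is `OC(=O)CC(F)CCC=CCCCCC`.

The longest carbon chain that includes the –COOH group and the multiple bond has 12 carbons, so the parent hydride is dodecane.
A carboxylic acid (terminal –COOH) is the principal characteristic group, giving the suffix -oic acid.
The chain contains a C=C double bond, so the unsaturation ending is -ene.
Choose the numbering such that the carboxylic acid carbon is C-1 by definition.
That gives the double bond between C-6 and C-7; a fluoro group at C-3.
Assembling the pieces gives 3-fluorododec-6-enoic acid.

3-fluorododec-6-enoic acid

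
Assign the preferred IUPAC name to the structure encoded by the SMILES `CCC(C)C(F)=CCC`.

4-fluoro-5-methylhept-3-ene

Counting along the main chain through the multiple bond gives 7 carbons: the parent is heptane.
The chain contains a C=C double bond, so the unsaturation ending is -ene.
Number the chain so that numbering from this end puts the double bond at C-3 rather than C-4.
This places the double bond between C-3 and C-4; a fluoro group at C-4; a methyl group at C-5.
Substituent prefixes are cited in alphabetical order (multiplying prefixes like di-/tri- are ignored for ordering).
The name is 4-fluoro-5-methylhept-3-ene.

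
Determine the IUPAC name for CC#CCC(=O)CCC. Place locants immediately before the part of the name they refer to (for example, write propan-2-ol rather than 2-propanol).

oct-6-yn-4-one

The longest chain bearing the carbonyl and the multiple bond is 8 carbons long (octane).
The highest-priority functional group is a ketone (C=O on an internal carbon), so the name ends in -one.
There is one C≡C triple bond, indicated by the ending -yne.
Number the chain so that numbering from this end puts the carbonyl group at C-4 rather than C-5.
This places the carbonyl at C-4; the triple bond between C-6 and C-7.
The name is oct-6-yn-4-one.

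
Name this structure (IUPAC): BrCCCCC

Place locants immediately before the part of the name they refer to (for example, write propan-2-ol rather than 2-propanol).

The longest carbon chain is 5 atoms: the parent is pentane.
Number the chain so that the substituent locant set {1} is lower than {5} at the first point of difference.
This places a bromo group at C-1.
Assembling the pieces gives 1-bromopentane.

1-bromopentane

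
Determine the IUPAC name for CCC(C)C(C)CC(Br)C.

2-bromo-4,5-dimethylheptane

The longest continuous carbon chain has 7 atoms, so the parent hydride is heptane.
Number the chain so that the substituent locant set {2,4,5} is lower than {3,4,6} at the first point of difference.
That gives a bromo group at C-2; methyl groups at C-4 and C-5.
Prefixes are listed alphabetically: bromo, methyl.
The name is 2-bromo-4,5-dimethylheptane.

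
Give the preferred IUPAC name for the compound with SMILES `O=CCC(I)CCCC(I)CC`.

The longest chain bearing the –CHO group is 9 carbons long (nonane).
The highest-priority functional group is an aldehyde (terminal –CHO), so the name ends in -al.
The numbering direction is chosen so that the aldehyde carbon is C-1 by definition.
That gives iodo groups at C-3 and C-7.
Putting it together: 3,7-diiodononanal.

3,7-diiodononanal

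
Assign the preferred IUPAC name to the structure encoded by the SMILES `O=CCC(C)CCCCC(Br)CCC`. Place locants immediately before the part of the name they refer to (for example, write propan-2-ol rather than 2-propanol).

8-bromo-3-methylundecanal

Counting along the main chain through the –CHO group gives 11 carbons: the parent is undecane.
The highest-priority functional group is an aldehyde (terminal –CHO), so the name ends in -al.
Number the chain so that the aldehyde carbon is C-1 by definition.
That gives a bromo group at C-8; a methyl group at C-3.
Substituent prefixes are cited in alphabetical order (multiplying prefixes like di-/tri- are ignored for ordering).
Assembling the pieces gives 8-bromo-3-methylundecanal.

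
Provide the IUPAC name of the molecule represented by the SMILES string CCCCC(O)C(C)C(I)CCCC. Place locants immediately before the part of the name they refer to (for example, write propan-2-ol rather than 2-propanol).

The longest carbon chain that includes the –OH group has 11 carbons, so the parent hydride is undecane.
The highest-priority functional group is an alcohol (–OH), so the name ends in -ol.
Number the chain so that numbering from this end puts the hydroxyl group at C-5 rather than C-7.
That gives the hydroxyl at C-5; an iodo group at C-7; a methyl group at C-6.
Prefixes are listed alphabetically: iodo, methyl.
The name is 7-iodo-6-methylundecan-5-ol.

7-iodo-6-methylundecan-5-ol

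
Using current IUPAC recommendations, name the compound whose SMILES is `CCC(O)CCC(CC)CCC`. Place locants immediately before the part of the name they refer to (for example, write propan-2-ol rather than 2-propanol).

The longest chain bearing the –OH group is 9 carbons long (nonane).
The principal characteristic group is an alcohol (–OH), named with the suffix -ol.
Number the chain so that numbering from this end puts the hydroxyl group at C-3 rather than C-7.
This places the hydroxyl at C-3; an ethyl group at C-6.
Assembling the pieces gives 6-ethylnonan-3-ol.

6-ethylnonan-3-ol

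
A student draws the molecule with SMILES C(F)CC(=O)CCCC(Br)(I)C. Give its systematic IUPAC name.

The longest carbon chain that includes the carbonyl has 8 carbons, so the parent hydride is octane.
The principal characteristic group is a ketone (C=O on an internal carbon), named with the suffix -one.
Number the chain so that numbering from this end puts the carbonyl group at C-3 rather than C-6.
This places the carbonyl at C-3; a bromo group at C-7; a fluoro group at C-1; an iodo group at C-7.
Substituent prefixes are cited in alphabetical order (multiplying prefixes like di-/tri- are ignored for ordering).
Assembling the pieces gives 7-bromo-1-fluoro-7-iodooctan-3-one.

7-bromo-1-fluoro-7-iodooctan-3-one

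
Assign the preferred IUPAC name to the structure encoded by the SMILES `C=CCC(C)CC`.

4-methylhex-1-ene

The longest carbon chain that includes the multiple bond has 6 carbons, so the parent hydride is hexane.
There is one C=C double bond, indicated by the ending -ene.
The numbering direction is chosen so that numbering from this end puts the double bond at C-1 rather than C-5.
This places the double bond between C-1 and C-2; a methyl group at C-4.
Putting it together: 4-methylhex-1-ene.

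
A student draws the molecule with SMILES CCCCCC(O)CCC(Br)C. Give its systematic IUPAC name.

Counting along the main chain through the –OH group gives 10 carbons: the parent is decane.
The principal characteristic group is an alcohol (–OH), named with the suffix -ol.
Number the chain so that numbering from this end puts the hydroxyl group at C-5 rather than C-6.
This places the hydroxyl at C-5; a bromo group at C-2.
The name is 2-bromodecan-5-ol.

2-bromodecan-5-ol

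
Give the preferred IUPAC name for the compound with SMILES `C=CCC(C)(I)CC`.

4-iodo-4-methylhex-1-ene

The longest chain bearing the multiple bond is 6 carbons long (hexane).
There is one C=C double bond, indicated by the ending -ene.
Choose the numbering such that numbering from this end puts the double bond at C-1 rather than C-5.
That gives the double bond between C-1 and C-2; an iodo group at C-4; a methyl group at C-4.
The substituents are ordered alphabetically, ignoring any di-/tri- multipliers.
Assembling the pieces gives 4-iodo-4-methylhex-1-ene.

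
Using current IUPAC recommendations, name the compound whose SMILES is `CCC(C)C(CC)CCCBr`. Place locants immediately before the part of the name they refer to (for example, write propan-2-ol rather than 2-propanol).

1-bromo-4-ethyl-5-methylheptane

The longest continuous carbon chain has 7 atoms, so the parent hydride is heptane.
The numbering direction is chosen so that the substituent locant set {1,4,5} is lower than {3,4,7} at the first point of difference.
With this numbering: a bromo group at C-1; an ethyl group at C-4; a methyl group at C-5.
Prefixes are listed alphabetically: bromo, ethyl, methyl.
Putting it together: 1-bromo-4-ethyl-5-methylheptane.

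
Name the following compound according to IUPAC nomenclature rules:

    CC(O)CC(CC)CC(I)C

The longest chain bearing the –OH group is 7 carbons long (heptane).
An alcohol (–OH) is the principal characteristic group, giving the suffix -ol.
The numbering direction is chosen so that numbering from this end puts the hydroxyl group at C-2 rather than C-6.
That gives the hydroxyl at C-2; an ethyl group at C-4; an iodo group at C-6.
Substituent prefixes are cited in alphabetical order (multiplying prefixes like di-/tri- are ignored for ordering).
The name is 4-ethyl-6-iodoheptan-2-ol.

4-ethyl-6-iodoheptan-2-ol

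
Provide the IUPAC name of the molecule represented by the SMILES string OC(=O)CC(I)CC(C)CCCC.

3-iodo-5-methylnonanoic acid

Counting along the main chain through the –COOH group gives 9 carbons: the parent is nonane.
The highest-priority functional group is a carboxylic acid (terminal –COOH), so the name ends in -oic acid.
Choose the numbering such that the carboxylic acid carbon is C-1 by definition.
With this numbering: an iodo group at C-3; a methyl group at C-5.
The substituents are ordered alphabetically, ignoring any di-/tri- multipliers.
The name is 3-iodo-5-methylnonanoic acid.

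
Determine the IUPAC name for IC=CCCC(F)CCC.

Counting along the main chain through the multiple bond gives 8 carbons: the parent is octane.
A C=C double bond in the chain gives the infix -ene-.
Number the chain so that numbering from this end puts the double bond at C-1 rather than C-7.
With this numbering: the double bond between C-1 and C-2; a fluoro group at C-5; an iodo group at C-1.
Prefixes are listed alphabetically: fluoro, iodo.
Putting it together: 5-fluoro-1-iodooct-1-ene.

5-fluoro-1-iodooct-1-ene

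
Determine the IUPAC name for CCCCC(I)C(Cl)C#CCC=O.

Counting along the main chain through the –CHO group and the multiple bond gives 10 carbons: the parent is decane.
The highest-priority functional group is an aldehyde (terminal –CHO), so the name ends in -al.
A C≡C triple bond in the chain gives the infix -yne-.
The numbering direction is chosen so that the aldehyde carbon is C-1 by definition.
With this numbering: the triple bond between C-3 and C-4; a chloro group at C-5; an iodo group at C-6.
Prefixes are listed alphabetically: chloro, iodo.
Putting it together: 5-chloro-6-iododec-3-ynal.

5-chloro-6-iododec-3-ynal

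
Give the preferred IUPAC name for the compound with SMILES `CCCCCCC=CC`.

Counting along the main chain through the multiple bond gives 9 carbons: the parent is nonane.
The chain contains a C=C double bond, so the unsaturation ending is -ene.
Number the chain so that numbering from this end puts the double bond at C-2 rather than C-7.
With this numbering: the double bond between C-2 and C-3.
Assembling the pieces gives non-2-ene.

non-2-ene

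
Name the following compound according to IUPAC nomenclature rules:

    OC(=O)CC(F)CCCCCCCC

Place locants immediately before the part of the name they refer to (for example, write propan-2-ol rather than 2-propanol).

The longest chain bearing the –COOH group is 11 carbons long (undecane).
The highest-priority functional group is a carboxylic acid (terminal –COOH), so the name ends in -oic acid.
Choose the numbering such that the carboxylic acid carbon is C-1 by definition.
That gives a fluoro group at C-3.
Putting it together: 3-fluoroundecanoic acid.

3-fluoroundecanoic acid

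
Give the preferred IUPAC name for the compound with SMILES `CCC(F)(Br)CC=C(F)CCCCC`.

The longest carbon chain that includes the multiple bond has 11 carbons, so the parent hydride is undecane.
There is one C=C double bond, indicated by the ending -ene.
Number the chain so that numbering from this end puts the double bond at C-5 rather than C-6.
That gives the double bond between C-5 and C-6; a bromo group at C-3; fluoro groups at C-3 and C-6.
The substituents are ordered alphabetically, ignoring any di-/tri- multipliers.
Putting it together: 3-bromo-3,6-difluoroundec-5-ene.

3-bromo-3,6-difluoroundec-5-ene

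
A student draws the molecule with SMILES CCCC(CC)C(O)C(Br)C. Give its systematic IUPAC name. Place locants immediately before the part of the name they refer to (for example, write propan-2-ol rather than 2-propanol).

Counting along the main chain through the –OH group gives 7 carbons: the parent is heptane.
The highest-priority functional group is an alcohol (–OH), so the name ends in -ol.
Choose the numbering such that numbering from this end puts the hydroxyl group at C-3 rather than C-5.
With this numbering: the hydroxyl at C-3; a bromo group at C-2; an ethyl group at C-4.
Substituent prefixes are cited in alphabetical order (multiplying prefixes like di-/tri- are ignored for ordering).
Assembling the pieces gives 2-bromo-4-ethylheptan-3-ol.

2-bromo-4-ethylheptan-3-ol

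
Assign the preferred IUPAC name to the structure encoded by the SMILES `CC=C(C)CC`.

3-methylpent-2-ene

The longest chain bearing the multiple bond is 5 carbons long (pentane).
There is one C=C double bond, indicated by the ending -ene.
Choose the numbering such that numbering from this end puts the double bond at C-2 rather than C-3.
This places the double bond between C-2 and C-3; a methyl group at C-3.
Putting it together: 3-methylpent-2-ene.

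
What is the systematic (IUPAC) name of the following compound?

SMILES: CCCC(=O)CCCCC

Counting along the main chain through the carbonyl gives 9 carbons: the parent is nonane.
The principal characteristic group is a ketone (C=O on an internal carbon), named with the suffix -one.
Choose the numbering such that numbering from this end puts the carbonyl group at C-4 rather than C-6.
With this numbering: the carbonyl at C-4.
The name is nonan-4-one.

nonan-4-one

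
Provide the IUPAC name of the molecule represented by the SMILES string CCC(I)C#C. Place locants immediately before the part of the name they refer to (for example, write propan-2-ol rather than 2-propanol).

3-iodopent-1-yne

The longest carbon chain that includes the multiple bond has 5 carbons, so the parent hydride is pentane.
The chain contains a C≡C triple bond, so the unsaturation ending is -yne.
Choose the numbering such that numbering from this end puts the triple bond at C-1 rather than C-4.
This places the triple bond between C-1 and C-2; an iodo group at C-3.
The name is 3-iodopent-1-yne.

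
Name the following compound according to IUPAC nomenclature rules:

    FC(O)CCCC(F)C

The longest chain bearing the –OH group is 6 carbons long (hexane).
The highest-priority functional group is an alcohol (–OH), so the name ends in -ol.
Choose the numbering such that numbering from this end puts the hydroxyl group at C-1 rather than C-6.
That gives the hydroxyl at C-1; fluoro groups at C-1 and C-5.
The name is 1,5-difluorohexan-1-ol.

1,5-difluorohexan-1-ol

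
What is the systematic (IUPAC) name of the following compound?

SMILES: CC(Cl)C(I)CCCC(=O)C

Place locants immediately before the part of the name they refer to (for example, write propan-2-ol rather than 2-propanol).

7-chloro-6-iodooctan-2-one

The longest carbon chain that includes the carbonyl has 8 carbons, so the parent hydride is octane.
The highest-priority functional group is a ketone (C=O on an internal carbon), so the name ends in -one.
The numbering direction is chosen so that numbering from this end puts the carbonyl group at C-2 rather than C-7.
This places the carbonyl at C-2; a chloro group at C-7; an iodo group at C-6.
The substituents are ordered alphabetically, ignoring any di-/tri- multipliers.
Assembling the pieces gives 7-chloro-6-iodooctan-2-one.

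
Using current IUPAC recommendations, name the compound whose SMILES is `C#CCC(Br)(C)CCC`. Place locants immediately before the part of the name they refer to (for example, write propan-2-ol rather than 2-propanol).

The longest carbon chain that includes the multiple bond has 7 carbons, so the parent hydride is heptane.
The chain contains a C≡C triple bond, so the unsaturation ending is -yne.
Choose the numbering such that numbering from this end puts the triple bond at C-1 rather than C-6.
This places the triple bond between C-1 and C-2; a bromo group at C-4; a methyl group at C-4.
Prefixes are listed alphabetically: bromo, methyl.
Assembling the pieces gives 4-bromo-4-methylhept-1-yne.

4-bromo-4-methylhept-1-yne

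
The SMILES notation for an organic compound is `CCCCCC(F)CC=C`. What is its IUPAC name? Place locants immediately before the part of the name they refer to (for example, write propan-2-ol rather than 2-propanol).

Counting along the main chain through the multiple bond gives 9 carbons: the parent is nonane.
The chain contains a C=C double bond, so the unsaturation ending is -ene.
Number the chain so that numbering from this end puts the double bond at C-1 rather than C-8.
With this numbering: the double bond between C-1 and C-2; a fluoro group at C-4.
The name is 4-fluoronon-1-ene.

4-fluoronon-1-ene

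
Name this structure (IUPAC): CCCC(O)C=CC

Counting along the main chain through the –OH group and the multiple bond gives 7 carbons: the parent is heptane.
An alcohol (–OH) is the principal characteristic group, giving the suffix -ol.
The chain contains a C=C double bond, so the unsaturation ending is -ene.
Choose the numbering such that numbering from this end puts the double bond at C-2 rather than C-5.
This places the hydroxyl at C-4; the double bond between C-2 and C-3.
The name is hept-2-en-4-ol.

hept-2-en-4-ol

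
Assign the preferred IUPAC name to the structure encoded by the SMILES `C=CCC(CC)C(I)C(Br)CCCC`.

The longest chain bearing the multiple bond is 10 carbons long (decane).
There is one C=C double bond, indicated by the ending -ene.
Choose the numbering such that numbering from this end puts the double bond at C-1 rather than C-9.
This places the double bond between C-1 and C-2; a bromo group at C-6; an ethyl group at C-4; an iodo group at C-5.
The substituents are ordered alphabetically, ignoring any di-/tri- multipliers.
Assembling the pieces gives 6-bromo-4-ethyl-5-iododec-1-ene.

6-bromo-4-ethyl-5-iododec-1-ene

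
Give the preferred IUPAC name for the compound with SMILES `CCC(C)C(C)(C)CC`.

3,3,4-trimethylhexane

The longest carbon chain is 6 atoms: the parent is hexane.
Number the chain so that the substituent locant set {3,3,4} is lower than {3,4,4} at the first point of difference.
That gives methyl groups at C-3 (×2) and C-4.
Assembling the pieces gives 3,3,4-trimethylhexane.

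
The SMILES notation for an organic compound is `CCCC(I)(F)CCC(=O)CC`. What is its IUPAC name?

6-fluoro-6-iodononan-3-one

Counting along the main chain through the carbonyl gives 9 carbons: the parent is nonane.
The principal characteristic group is a ketone (C=O on an internal carbon), named with the suffix -one.
Choose the numbering such that numbering from this end puts the carbonyl group at C-3 rather than C-7.
With this numbering: the carbonyl at C-3; a fluoro group at C-6; an iodo group at C-6.
Prefixes are listed alphabetically: fluoro, iodo.
The name is 6-fluoro-6-iodononan-3-one.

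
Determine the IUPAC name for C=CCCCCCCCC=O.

The longest carbon chain that includes the –CHO group and the multiple bond has 10 carbons, so the parent hydride is decane.
The principal characteristic group is an aldehyde (terminal –CHO), named with the suffix -al.
There is one C=C double bond, indicated by the ending -ene.
Number the chain so that the aldehyde carbon is C-1 by definition.
That gives the double bond between C-9 and C-10.
The name is dec-9-enal.

dec-9-enal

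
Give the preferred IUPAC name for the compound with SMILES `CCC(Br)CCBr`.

1,3-dibromopentane

The longest carbon chain is 5 atoms: the parent is pentane.
The numbering direction is chosen so that the substituent locant set {1,3} is lower than {3,5} at the first point of difference.
That gives bromo groups at C-1 and C-3.
The name is 1,3-dibromopentane.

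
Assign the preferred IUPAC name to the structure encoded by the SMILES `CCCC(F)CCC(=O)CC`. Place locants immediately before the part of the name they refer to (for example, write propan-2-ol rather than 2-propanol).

Counting along the main chain through the carbonyl gives 9 carbons: the parent is nonane.
The highest-priority functional group is a ketone (C=O on an internal carbon), so the name ends in -one.
The numbering direction is chosen so that numbering from this end puts the carbonyl group at C-3 rather than C-7.
With this numbering: the carbonyl at C-3; a fluoro group at C-6.
Putting it together: 6-fluorononan-3-one.

6-fluorononan-3-one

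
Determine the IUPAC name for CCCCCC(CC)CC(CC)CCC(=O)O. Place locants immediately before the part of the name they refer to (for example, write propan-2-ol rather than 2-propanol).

The longest chain bearing the –COOH group is 11 carbons long (undecane).
The principal characteristic group is a carboxylic acid (terminal –COOH), named with the suffix -oic acid.
Number the chain so that the carboxylic acid carbon is C-1 by definition.
This places ethyl groups at C-4 and C-6.
The name is 4,6-diethylundecanoic acid.

4,6-diethylundecanoic acid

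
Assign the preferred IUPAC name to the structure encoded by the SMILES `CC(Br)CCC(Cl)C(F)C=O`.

Counting along the main chain through the –CHO group gives 7 carbons: the parent is heptane.
The principal characteristic group is an aldehyde (terminal –CHO), named with the suffix -al.
Number the chain so that the aldehyde carbon is C-1 by definition.
That gives a bromo group at C-6; a chloro group at C-3; a fluoro group at C-2.
The substituents are ordered alphabetically, ignoring any di-/tri- multipliers.
Assembling the pieces gives 6-bromo-3-chloro-2-fluoroheptanal.

6-bromo-3-chloro-2-fluoroheptanal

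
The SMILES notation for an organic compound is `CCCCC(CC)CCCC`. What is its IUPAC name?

The longest carbon chain is 9 atoms: the parent is nonane.
Both numbering directions give the same locant set; either may be used.
This places an ethyl group at C-5.
The name is 5-ethylnonane.

5-ethylnonane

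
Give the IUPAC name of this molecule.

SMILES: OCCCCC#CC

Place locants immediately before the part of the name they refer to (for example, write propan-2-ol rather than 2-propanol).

The longest chain bearing the –OH group and the multiple bond is 7 carbons long (heptane).
An alcohol (–OH) is the principal characteristic group, giving the suffix -ol.
A C≡C triple bond in the chain gives the infix -yne-.
Number the chain so that numbering from this end puts the hydroxyl group at C-1 rather than C-7.
That gives the hydroxyl at C-1; the triple bond between C-5 and C-6.
Putting it together: hept-5-yn-1-ol.

hept-5-yn-1-ol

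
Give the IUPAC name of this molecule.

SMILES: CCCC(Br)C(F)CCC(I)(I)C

6-bromo-5-fluoro-2,2-diiodononane

The parent chain contains 9 carbons (nonane).
The numbering direction is chosen so that the substituent locant set {2,2,5,6} is lower than {4,5,8,8} at the first point of difference.
This places a bromo group at C-6; a fluoro group at C-5; two iodo groups at C-2.
The substituents are ordered alphabetically, ignoring any di-/tri- multipliers.
The name is 6-bromo-5-fluoro-2,2-diiodononane.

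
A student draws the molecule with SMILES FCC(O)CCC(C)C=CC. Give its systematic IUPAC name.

1-fluoro-5-methyloct-6-en-2-ol

The longest chain bearing the –OH group and the multiple bond is 8 carbons long (octane).
An alcohol (–OH) is the principal characteristic group, giving the suffix -ol.
A C=C double bond in the chain gives the infix -ene-.
Number the chain so that numbering from this end puts the hydroxyl group at C-2 rather than C-7.
With this numbering: the hydroxyl at C-2; the double bond between C-6 and C-7; a fluoro group at C-1; a methyl group at C-5.
Prefixes are listed alphabetically: fluoro, methyl.
Putting it together: 1-fluoro-5-methyloct-6-en-2-ol.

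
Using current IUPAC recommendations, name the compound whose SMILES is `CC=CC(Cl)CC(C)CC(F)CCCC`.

The longest chain bearing the multiple bond is 12 carbons long (dodecane).
The chain contains a C=C double bond, so the unsaturation ending is -ene.
Number the chain so that numbering from this end puts the double bond at C-2 rather than C-10.
This places the double bond between C-2 and C-3; a chloro group at C-4; a fluoro group at C-8; a methyl group at C-6.
The substituents are ordered alphabetically, ignoring any di-/tri- multipliers.
The name is 4-chloro-8-fluoro-6-methyldodec-2-ene.

4-chloro-8-fluoro-6-methyldodec-2-ene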